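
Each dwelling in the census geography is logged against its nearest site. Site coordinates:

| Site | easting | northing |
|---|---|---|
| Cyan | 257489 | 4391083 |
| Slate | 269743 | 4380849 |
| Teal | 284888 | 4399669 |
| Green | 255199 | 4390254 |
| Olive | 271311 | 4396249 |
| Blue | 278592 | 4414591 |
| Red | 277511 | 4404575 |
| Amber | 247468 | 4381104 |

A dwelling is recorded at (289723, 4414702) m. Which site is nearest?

Blue

Squared distances to each site:
Cyan: 1596887917.000; Slate: 1545226009.000; Teal: 249368314.000; Green: 1789611280.000; Olive: 679514953.000; Blue: 123911482.000; Red: 251689073.000; Amber: 2914310629.000.
Minimum at Blue.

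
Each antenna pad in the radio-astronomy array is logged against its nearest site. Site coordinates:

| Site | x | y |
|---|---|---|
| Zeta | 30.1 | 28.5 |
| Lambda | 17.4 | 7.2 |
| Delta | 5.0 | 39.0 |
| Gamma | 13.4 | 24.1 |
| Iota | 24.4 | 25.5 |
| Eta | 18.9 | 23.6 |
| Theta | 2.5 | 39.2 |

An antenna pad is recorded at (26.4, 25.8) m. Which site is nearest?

Squared distances to each site:
Zeta: 20.980; Lambda: 426.960; Delta: 632.200; Gamma: 171.890; Iota: 4.090; Eta: 61.090; Theta: 750.770.
Minimum at Iota.

Iota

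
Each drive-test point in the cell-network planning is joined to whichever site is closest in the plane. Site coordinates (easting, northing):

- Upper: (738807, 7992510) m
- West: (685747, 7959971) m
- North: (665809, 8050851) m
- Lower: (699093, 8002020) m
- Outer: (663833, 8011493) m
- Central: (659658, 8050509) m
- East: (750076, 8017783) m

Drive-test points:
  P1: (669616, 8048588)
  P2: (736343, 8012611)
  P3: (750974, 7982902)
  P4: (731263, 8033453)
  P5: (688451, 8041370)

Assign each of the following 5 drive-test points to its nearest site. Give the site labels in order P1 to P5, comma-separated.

P1 → North (d²=19614418.00)
P2 → East (d²=215344873.00)
P3 → Upper (d²=240349553.00)
P4 → East (d²=599477869.00)
P5 → North (d²=602549525.00)

North, East, Upper, East, North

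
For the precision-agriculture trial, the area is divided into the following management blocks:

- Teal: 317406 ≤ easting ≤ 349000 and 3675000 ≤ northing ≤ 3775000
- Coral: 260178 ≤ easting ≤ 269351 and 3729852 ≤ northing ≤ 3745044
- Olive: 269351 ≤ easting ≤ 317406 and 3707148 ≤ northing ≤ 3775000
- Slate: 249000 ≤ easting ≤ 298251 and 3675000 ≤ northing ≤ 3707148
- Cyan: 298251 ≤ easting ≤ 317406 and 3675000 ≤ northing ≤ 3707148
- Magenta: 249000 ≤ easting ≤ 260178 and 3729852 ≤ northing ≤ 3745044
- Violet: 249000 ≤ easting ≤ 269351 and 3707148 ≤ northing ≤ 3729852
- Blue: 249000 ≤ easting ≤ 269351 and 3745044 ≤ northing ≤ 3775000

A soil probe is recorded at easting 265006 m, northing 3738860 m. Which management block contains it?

Coral

The point has easting = 265006 and northing = 3738860.
Only Coral satisfies 260178 ≤ easting ≤ 269351 and 3729852 ≤ northing ≤ 3745044.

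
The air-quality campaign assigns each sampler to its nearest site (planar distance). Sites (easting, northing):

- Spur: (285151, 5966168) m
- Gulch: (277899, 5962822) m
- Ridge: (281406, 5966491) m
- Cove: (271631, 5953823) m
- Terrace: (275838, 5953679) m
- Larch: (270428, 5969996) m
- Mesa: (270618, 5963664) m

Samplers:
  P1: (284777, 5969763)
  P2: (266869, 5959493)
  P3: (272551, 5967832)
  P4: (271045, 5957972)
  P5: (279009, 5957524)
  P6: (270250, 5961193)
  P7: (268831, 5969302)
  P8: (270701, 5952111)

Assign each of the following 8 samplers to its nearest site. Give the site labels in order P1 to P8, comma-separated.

P1 → Spur (d²=13063901.00)
P2 → Mesa (d²=31452242.00)
P3 → Larch (d²=9190025.00)
P4 → Cove (d²=17557597.00)
P5 → Terrace (d²=24839266.00)
P6 → Mesa (d²=6241265.00)
P7 → Larch (d²=3032045.00)
P8 → Cove (d²=3795844.00)

Spur, Mesa, Larch, Cove, Terrace, Mesa, Larch, Cove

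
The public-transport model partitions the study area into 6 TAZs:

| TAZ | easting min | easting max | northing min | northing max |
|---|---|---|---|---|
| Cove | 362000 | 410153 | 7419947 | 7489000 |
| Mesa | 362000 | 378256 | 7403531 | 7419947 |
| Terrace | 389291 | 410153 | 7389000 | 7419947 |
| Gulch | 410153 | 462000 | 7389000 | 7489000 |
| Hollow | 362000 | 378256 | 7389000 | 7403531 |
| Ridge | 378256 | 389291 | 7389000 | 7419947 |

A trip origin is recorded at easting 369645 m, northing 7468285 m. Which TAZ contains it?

Cove

The point has easting = 369645 and northing = 7468285.
Only Cove satisfies 362000 ≤ easting ≤ 410153 and 7419947 ≤ northing ≤ 7489000.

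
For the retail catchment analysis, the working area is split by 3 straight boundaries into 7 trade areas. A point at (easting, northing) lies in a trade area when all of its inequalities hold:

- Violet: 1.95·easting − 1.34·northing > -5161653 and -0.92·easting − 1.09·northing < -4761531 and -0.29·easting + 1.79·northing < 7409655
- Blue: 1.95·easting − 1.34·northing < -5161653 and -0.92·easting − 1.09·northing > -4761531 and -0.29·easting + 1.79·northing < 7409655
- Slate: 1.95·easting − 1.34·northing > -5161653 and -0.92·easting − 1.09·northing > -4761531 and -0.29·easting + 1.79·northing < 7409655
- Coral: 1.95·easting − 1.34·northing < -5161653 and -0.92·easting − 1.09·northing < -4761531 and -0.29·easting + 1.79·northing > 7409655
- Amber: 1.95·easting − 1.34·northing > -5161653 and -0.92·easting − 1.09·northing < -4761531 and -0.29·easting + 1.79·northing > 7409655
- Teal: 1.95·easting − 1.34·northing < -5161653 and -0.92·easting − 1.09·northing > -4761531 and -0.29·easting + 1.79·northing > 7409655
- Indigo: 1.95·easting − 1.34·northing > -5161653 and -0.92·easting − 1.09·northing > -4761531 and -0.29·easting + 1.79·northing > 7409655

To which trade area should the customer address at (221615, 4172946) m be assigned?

1.95·221615 − 1.34·4172946 = -5159598.390, which is > -5161653
-0.92·221615 − 1.09·4172946 = -4752396.940, which is > -4761531
-0.29·221615 + 1.79·4172946 = 7405304.990, which is < 7409655
This sign pattern matches Slate.

Slate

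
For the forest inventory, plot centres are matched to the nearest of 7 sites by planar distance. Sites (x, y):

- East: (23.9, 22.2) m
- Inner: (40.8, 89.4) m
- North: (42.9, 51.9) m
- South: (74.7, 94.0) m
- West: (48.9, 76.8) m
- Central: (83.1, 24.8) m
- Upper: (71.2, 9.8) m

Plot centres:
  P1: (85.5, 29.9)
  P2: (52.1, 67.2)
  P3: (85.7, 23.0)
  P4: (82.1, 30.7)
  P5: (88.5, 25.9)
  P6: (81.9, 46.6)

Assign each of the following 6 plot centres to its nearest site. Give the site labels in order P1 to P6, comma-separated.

Central, West, Central, Central, Central, Central

P1 → Central (d²=31.77)
P2 → West (d²=102.40)
P3 → Central (d²=10.00)
P4 → Central (d²=35.81)
P5 → Central (d²=30.37)
P6 → Central (d²=476.68)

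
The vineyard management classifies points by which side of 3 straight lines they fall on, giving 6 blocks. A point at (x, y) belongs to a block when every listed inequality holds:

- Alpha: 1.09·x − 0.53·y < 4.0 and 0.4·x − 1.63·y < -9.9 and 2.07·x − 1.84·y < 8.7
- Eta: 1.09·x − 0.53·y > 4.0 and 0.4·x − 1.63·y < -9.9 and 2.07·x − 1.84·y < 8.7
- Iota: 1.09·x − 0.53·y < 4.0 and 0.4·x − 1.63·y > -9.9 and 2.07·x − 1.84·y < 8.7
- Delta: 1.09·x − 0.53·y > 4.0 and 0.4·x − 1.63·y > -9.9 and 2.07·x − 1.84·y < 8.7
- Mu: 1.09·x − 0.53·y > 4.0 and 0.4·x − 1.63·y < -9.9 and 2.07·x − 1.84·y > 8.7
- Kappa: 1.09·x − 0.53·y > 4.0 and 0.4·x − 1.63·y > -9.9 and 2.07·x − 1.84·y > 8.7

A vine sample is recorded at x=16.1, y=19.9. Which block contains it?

Eta

1.09·16.1 − 0.53·19.9 = 7.002, which is > 4.0
0.4·16.1 − 1.63·19.9 = -25.997, which is < -9.9
2.07·16.1 − 1.84·19.9 = -3.289, which is < 8.7
This sign pattern matches Eta.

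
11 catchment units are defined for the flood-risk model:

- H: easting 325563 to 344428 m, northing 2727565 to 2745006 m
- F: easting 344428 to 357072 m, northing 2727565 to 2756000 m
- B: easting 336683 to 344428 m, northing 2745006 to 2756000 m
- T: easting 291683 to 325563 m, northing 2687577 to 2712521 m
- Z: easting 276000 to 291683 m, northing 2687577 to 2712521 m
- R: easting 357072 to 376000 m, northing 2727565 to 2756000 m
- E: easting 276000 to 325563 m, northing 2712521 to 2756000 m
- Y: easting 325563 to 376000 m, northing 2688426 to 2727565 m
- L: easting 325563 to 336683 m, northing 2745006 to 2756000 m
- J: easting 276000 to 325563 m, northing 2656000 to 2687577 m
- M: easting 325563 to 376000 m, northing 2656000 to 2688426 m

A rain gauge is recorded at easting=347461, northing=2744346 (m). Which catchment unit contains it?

The point has easting = 347461 and northing = 2744346.
Only F satisfies 344428 ≤ easting ≤ 357072 and 2727565 ≤ northing ≤ 2756000.

F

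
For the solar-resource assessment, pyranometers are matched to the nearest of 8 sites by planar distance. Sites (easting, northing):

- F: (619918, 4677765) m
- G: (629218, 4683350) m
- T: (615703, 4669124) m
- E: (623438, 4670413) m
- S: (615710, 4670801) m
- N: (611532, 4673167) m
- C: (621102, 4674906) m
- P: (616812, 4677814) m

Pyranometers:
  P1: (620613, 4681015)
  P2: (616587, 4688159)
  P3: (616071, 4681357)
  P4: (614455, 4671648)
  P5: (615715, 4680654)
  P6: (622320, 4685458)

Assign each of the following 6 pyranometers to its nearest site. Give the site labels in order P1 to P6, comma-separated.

F, P, P, S, P, G

P1 → F (d²=11045525.00)
P2 → P (d²=107069650.00)
P3 → P (d²=13101930.00)
P4 → S (d²=2292434.00)
P5 → P (d²=9269009.00)
P6 → G (d²=52026068.00)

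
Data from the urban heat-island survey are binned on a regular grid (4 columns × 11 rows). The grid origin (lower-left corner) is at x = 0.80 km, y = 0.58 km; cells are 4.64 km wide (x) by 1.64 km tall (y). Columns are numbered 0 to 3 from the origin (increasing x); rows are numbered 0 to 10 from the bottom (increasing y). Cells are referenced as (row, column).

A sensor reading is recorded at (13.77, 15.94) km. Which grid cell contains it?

(9, 2)

Column index: ⌊(13.77 − 0.80) / 4.64⌋ = ⌊2.795⌋ = 2
Row offset from origin: ⌊(15.94 − 0.58) / 1.64⌋ = ⌊9.366⌋ = 9 → row 9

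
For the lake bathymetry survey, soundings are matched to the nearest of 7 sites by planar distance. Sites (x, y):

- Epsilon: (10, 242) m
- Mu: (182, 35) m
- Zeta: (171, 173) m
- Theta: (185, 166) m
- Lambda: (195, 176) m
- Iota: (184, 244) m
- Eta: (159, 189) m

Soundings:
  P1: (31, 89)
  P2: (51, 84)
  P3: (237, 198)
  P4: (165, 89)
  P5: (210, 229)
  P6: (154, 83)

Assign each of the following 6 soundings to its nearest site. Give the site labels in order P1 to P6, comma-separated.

Epsilon, Mu, Lambda, Mu, Iota, Mu

P1 → Epsilon (d²=23850.00)
P2 → Mu (d²=19562.00)
P3 → Lambda (d²=2248.00)
P4 → Mu (d²=3205.00)
P5 → Iota (d²=901.00)
P6 → Mu (d²=3088.00)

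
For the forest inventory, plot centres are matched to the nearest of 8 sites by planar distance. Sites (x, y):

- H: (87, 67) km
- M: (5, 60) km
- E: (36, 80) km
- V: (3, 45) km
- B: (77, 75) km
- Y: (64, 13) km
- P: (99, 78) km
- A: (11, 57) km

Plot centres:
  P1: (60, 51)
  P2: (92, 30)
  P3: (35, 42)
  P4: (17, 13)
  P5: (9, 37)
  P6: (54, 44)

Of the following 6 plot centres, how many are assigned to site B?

1

P1 → B
P2 → Y
P3 → A
P4 → V
P5 → V
P6 → Y
1 of the 6 goes to B.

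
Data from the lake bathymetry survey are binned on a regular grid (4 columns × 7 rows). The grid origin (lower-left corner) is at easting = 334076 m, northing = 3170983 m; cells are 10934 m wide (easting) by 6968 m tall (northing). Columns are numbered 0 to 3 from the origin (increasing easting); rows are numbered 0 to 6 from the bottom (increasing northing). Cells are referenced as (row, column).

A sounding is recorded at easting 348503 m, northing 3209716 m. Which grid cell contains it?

(5, 1)

Column index: ⌊(348503 − 334076) / 10934⌋ = ⌊1.319⌋ = 1
Row offset from origin: ⌊(3209716 − 3170983) / 6968⌋ = ⌊5.559⌋ = 5 → row 5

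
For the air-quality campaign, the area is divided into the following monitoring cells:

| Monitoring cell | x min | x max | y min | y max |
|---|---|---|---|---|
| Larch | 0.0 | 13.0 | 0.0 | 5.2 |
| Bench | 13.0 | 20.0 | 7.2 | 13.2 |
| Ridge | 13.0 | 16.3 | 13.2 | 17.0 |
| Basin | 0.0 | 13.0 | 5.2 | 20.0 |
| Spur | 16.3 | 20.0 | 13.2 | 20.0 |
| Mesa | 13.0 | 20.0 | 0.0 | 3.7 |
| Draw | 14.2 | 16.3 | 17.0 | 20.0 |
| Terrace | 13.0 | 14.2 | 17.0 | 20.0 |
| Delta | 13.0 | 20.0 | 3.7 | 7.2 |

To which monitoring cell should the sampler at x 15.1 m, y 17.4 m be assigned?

Draw

The point has x = 15.1 and y = 17.4.
Only Draw satisfies 14.2 ≤ x ≤ 16.3 and 17.0 ≤ y ≤ 20.0.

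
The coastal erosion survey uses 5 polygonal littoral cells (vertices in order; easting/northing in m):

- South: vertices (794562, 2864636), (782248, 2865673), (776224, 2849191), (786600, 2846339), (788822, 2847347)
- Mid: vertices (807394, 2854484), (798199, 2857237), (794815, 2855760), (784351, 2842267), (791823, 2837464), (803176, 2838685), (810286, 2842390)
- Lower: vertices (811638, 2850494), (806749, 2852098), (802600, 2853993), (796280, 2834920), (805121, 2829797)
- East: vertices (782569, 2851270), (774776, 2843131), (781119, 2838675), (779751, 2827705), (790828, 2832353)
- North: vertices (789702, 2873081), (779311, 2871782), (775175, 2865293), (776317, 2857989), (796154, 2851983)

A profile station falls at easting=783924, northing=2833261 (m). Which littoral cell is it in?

Cast a ray rightward from (783924, 2833261). For each polygon, the edges (by vertex number in listed order) whose endpoints lie on opposite sides of northing = 2833261, where each meets that height, and whether that is right or left of the point:
South: no edge straddles that height → 0 crossings.
Mid: no edge straddles that height → 0 crossings.
Lower: 4–5 at easting≈799143.0 (right), 5–1 at easting≈806211.7 (right) → 2 crossings.
East: 3–4 at easting≈780443.9 (left), 5–1 at easting≈790431.6 (right) → 1 crossing.
North: no edge straddles that height → 0 crossings.
Only East has an odd count, so the point is inside East.

East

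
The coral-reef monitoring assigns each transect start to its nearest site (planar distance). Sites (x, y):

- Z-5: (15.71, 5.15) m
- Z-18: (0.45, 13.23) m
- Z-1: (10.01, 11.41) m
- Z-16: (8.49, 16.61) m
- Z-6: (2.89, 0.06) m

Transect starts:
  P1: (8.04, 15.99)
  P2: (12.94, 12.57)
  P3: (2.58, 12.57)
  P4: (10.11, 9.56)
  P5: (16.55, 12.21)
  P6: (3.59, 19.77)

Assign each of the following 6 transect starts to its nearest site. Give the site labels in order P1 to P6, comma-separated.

Z-16, Z-1, Z-18, Z-1, Z-1, Z-16

P1 → Z-16 (d²=0.59)
P2 → Z-1 (d²=9.93)
P3 → Z-18 (d²=4.97)
P4 → Z-1 (d²=3.43)
P5 → Z-1 (d²=43.41)
P6 → Z-16 (d²=34.00)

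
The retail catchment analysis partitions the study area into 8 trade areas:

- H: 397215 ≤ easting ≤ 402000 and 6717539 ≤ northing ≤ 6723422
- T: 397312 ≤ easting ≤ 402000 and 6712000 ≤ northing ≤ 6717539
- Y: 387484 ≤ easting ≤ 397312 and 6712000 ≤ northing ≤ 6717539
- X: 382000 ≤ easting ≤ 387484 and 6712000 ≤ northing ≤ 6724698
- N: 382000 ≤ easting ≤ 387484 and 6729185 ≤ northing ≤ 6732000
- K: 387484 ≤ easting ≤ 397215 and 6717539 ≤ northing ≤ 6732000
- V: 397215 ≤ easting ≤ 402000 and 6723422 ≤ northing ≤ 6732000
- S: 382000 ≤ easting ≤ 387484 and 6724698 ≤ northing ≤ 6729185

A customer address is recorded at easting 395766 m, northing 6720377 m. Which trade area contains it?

The point has easting = 395766 and northing = 6720377.
Only K satisfies 387484 ≤ easting ≤ 397215 and 6717539 ≤ northing ≤ 6732000.

K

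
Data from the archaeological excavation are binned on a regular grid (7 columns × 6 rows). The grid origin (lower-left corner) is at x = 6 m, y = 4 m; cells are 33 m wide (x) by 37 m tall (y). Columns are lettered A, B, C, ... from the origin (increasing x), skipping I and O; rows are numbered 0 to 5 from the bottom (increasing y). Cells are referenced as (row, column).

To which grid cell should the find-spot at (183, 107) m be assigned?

Column index: ⌊(183 − 6) / 33⌋ = ⌊5.364⌋ = 5 → column F
Row offset from origin: ⌊(107 − 4) / 37⌋ = ⌊2.784⌋ = 2 → row 2

(2, F)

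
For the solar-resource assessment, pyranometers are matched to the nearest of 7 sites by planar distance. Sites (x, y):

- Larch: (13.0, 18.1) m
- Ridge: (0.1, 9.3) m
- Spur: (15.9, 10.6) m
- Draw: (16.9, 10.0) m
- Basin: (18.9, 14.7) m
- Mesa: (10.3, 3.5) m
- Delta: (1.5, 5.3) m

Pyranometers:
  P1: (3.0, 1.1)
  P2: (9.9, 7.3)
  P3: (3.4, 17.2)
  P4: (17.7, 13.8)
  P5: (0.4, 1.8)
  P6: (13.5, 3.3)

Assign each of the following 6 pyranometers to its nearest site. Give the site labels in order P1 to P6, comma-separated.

P1 → Delta (d²=19.89)
P2 → Mesa (d²=14.60)
P3 → Ridge (d²=73.30)
P4 → Basin (d²=2.25)
P5 → Delta (d²=13.46)
P6 → Mesa (d²=10.28)

Delta, Mesa, Ridge, Basin, Delta, Mesa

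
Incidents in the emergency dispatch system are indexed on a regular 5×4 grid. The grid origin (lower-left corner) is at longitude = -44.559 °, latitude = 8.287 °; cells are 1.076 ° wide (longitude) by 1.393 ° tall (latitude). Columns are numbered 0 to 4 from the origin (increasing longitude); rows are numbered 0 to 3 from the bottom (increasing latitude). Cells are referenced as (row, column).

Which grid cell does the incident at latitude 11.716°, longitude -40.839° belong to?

Column index: ⌊(-40.839 − -44.559) / 1.076⌋ = ⌊3.457⌋ = 3
Row offset from origin: ⌊(11.716 − 8.287) / 1.393⌋ = ⌊2.462⌋ = 2 → row 2

(2, 3)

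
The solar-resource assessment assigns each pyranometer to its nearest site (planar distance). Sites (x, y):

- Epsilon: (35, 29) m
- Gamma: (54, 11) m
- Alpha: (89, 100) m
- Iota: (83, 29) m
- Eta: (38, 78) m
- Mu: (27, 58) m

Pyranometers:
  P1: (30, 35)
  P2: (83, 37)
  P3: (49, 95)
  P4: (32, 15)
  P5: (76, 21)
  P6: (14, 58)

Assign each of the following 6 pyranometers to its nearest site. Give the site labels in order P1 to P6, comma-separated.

Epsilon, Iota, Eta, Epsilon, Iota, Mu

P1 → Epsilon (d²=61.00)
P2 → Iota (d²=64.00)
P3 → Eta (d²=410.00)
P4 → Epsilon (d²=205.00)
P5 → Iota (d²=113.00)
P6 → Mu (d²=169.00)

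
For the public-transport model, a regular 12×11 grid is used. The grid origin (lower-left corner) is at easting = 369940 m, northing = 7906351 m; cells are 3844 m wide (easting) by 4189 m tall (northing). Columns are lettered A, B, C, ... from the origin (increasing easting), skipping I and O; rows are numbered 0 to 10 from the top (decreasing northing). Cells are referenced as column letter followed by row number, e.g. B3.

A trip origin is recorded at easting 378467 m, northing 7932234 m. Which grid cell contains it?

Column index: ⌊(378467 − 369940) / 3844⌋ = ⌊2.218⌋ = 2 → column C
Row offset from origin: ⌊(7932234 − 7906351) / 4189⌋ = ⌊6.179⌋ = 6 → row 4 (counted from top)

C4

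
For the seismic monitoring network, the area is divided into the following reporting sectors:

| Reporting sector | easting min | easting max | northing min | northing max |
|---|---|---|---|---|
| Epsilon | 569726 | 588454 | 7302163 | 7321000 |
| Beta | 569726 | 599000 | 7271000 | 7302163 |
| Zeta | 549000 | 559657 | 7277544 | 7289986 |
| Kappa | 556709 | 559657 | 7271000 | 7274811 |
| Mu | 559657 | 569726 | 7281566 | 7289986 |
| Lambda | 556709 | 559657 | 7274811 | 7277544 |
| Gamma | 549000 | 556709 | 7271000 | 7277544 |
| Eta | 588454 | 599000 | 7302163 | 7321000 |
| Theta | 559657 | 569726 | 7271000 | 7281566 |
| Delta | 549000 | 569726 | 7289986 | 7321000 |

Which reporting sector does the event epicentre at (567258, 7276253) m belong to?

Theta

The point has easting = 567258 and northing = 7276253.
Only Theta satisfies 559657 ≤ easting ≤ 569726 and 7271000 ≤ northing ≤ 7281566.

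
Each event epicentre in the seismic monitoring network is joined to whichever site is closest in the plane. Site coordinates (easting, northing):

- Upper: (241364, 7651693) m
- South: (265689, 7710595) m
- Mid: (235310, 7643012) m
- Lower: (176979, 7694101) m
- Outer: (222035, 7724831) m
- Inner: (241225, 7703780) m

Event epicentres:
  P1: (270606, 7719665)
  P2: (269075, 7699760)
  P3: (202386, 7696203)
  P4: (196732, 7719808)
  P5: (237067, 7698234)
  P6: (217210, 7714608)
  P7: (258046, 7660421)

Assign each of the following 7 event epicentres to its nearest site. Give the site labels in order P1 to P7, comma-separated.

P1 → South (d²=106441789.00)
P2 → South (d²=128862221.00)
P3 → Lower (d²=649934053.00)
P4 → Outer (d²=665472338.00)
P5 → Inner (d²=48047080.00)
P6 → Outer (d²=127790354.00)
P7 → Upper (d²=354467108.00)

South, South, Lower, Outer, Inner, Outer, Upper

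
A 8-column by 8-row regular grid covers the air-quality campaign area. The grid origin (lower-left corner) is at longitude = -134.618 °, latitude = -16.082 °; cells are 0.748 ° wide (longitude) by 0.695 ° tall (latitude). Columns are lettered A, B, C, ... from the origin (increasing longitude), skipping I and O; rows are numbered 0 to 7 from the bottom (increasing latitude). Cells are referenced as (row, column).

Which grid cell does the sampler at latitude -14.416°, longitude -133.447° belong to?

Column index: ⌊(-133.447 − -134.618) / 0.748⌋ = ⌊1.566⌋ = 1 → column B
Row offset from origin: ⌊(-14.416 − -16.082) / 0.695⌋ = ⌊2.397⌋ = 2 → row 2

(2, B)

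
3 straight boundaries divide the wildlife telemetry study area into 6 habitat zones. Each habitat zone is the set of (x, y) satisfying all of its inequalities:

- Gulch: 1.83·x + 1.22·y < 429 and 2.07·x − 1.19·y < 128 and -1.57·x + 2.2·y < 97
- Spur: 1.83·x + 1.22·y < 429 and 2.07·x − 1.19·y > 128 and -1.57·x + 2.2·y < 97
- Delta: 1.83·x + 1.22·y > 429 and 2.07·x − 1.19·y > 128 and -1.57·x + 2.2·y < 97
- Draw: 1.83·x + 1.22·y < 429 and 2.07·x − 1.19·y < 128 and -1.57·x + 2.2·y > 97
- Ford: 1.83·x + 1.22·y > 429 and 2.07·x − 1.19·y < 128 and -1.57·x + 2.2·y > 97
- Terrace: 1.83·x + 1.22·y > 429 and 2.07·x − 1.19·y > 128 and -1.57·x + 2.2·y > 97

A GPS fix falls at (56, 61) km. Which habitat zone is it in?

1.83·56 + 1.22·61 = 176.900, which is < 429
2.07·56 − 1.19·61 = 43.330, which is < 128
-1.57·56 + 2.2·61 = 46.280, which is < 97
This sign pattern matches Gulch.

Gulch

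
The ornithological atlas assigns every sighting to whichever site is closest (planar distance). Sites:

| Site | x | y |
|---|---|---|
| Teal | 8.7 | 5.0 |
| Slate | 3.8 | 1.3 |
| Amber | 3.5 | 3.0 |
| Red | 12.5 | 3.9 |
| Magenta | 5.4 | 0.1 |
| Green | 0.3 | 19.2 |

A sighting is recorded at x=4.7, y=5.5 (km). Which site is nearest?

Amber

Squared distances to each site:
Teal: 16.250; Slate: 18.450; Amber: 7.690; Red: 63.400; Magenta: 29.650; Green: 207.050.
Minimum at Amber.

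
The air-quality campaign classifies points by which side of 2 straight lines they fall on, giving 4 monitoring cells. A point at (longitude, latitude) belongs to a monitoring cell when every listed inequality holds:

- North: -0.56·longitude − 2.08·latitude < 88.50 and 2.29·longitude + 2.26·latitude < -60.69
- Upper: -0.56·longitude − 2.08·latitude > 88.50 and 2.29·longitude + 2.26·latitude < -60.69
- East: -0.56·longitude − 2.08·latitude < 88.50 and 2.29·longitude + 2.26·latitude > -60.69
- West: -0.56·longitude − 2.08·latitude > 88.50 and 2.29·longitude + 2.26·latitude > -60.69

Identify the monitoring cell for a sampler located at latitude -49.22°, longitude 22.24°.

-0.56·22.24 − 2.08·-49.22 = 89.923, which is > 88.50
2.29·22.24 + 2.26·-49.22 = -60.308, which is > -60.69
This sign pattern matches West.

West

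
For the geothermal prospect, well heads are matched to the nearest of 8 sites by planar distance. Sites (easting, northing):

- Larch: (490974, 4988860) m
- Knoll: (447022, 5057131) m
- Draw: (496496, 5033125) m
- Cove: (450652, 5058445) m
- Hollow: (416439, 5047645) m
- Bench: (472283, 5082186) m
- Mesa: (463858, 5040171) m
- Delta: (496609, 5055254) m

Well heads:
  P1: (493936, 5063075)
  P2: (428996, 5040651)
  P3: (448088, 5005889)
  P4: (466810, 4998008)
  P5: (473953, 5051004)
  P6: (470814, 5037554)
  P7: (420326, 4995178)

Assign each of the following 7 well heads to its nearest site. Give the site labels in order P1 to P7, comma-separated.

Delta, Hollow, Mesa, Larch, Mesa, Mesa, Hollow

P1 → Delta (d²=68312970.00)
P2 → Hollow (d²=206594285.00)
P3 → Mesa (d²=1423948424.00)
P4 → Larch (d²=667584800.00)
P5 → Mesa (d²=219262914.00)
P6 → Mesa (d²=55234625.00)
P7 → Hollow (d²=2767894858.00)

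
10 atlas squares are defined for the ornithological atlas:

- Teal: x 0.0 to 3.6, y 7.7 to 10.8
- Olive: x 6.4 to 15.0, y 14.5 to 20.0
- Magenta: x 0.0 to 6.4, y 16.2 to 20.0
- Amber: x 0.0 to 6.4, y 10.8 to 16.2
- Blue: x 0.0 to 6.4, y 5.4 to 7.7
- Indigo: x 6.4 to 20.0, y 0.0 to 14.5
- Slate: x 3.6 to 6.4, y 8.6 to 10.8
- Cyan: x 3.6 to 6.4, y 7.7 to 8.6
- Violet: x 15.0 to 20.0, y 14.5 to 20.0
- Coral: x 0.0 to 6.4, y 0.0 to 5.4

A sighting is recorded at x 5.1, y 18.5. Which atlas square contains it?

The point has x = 5.1 and y = 18.5.
Only Magenta satisfies 0.0 ≤ x ≤ 6.4 and 16.2 ≤ y ≤ 20.0.

Magenta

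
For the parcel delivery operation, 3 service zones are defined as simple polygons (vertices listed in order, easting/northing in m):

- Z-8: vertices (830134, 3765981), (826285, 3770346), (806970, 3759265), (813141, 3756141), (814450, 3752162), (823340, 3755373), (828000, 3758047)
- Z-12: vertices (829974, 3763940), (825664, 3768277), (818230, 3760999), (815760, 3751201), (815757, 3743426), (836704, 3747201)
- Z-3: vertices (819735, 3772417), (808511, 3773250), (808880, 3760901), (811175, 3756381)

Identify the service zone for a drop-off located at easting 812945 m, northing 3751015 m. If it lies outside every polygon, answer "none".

none

Cast a ray rightward from (812945, 3751015). For each polygon, the edges (by vertex number in listed order) whose endpoints lie on opposite sides of northing = 3751015, where each meets that height, and whether that is right or left of the point:
Z-8: no edge straddles that height → 0 crossings.
Z-12: 4–5 at easting≈815759.9 (right), 6–1 at easting≈835170.6 (right) → 2 crossings.
Z-3: no edge straddles that height → 0 crossings.
All counts are even, so the point lies outside every listed polygon.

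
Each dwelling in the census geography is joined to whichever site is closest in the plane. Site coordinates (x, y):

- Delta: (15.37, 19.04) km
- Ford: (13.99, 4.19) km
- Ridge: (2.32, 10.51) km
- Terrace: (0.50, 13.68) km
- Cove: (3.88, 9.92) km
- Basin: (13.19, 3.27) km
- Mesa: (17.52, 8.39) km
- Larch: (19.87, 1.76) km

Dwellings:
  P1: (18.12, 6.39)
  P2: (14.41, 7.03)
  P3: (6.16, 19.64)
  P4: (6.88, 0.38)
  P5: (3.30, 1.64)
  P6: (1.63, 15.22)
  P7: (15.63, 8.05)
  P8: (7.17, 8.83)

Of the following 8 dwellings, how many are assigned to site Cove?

P1 → Mesa
P2 → Ford
P3 → Terrace
P4 → Basin
P5 → Cove
P6 → Terrace
P7 → Mesa
P8 → Cove
2 of the 8 go to Cove.

2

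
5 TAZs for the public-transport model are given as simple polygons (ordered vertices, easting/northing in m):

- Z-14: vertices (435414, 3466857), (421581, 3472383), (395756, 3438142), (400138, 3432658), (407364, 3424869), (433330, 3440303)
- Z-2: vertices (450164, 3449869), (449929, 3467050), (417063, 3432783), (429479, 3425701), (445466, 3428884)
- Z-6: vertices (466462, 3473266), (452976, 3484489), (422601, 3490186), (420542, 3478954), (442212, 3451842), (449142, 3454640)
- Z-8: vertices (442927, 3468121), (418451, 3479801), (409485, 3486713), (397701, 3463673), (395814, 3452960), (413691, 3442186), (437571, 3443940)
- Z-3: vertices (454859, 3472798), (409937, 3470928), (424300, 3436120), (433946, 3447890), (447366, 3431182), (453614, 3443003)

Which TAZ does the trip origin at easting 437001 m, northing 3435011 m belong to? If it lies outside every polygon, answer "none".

Cast a ray rightward from (437001, 3435011). For each polygon, the edges (by vertex number in listed order) whose endpoints lie on opposite sides of northing = 3435011, where each meets that height, and whether that is right or left of the point:
Z-14: 3–4 at easting≈398257.8 (left), 5–6 at easting≈424426.8 (left) → 0 crossings.
Z-2: 2–3 at easting≈419199.9 (left), 5–1 at easting≈446837.7 (right) → 1 crossing.
Z-6: no edge straddles that height → 0 crossings.
Z-8: no edge straddles that height → 0 crossings.
Z-3: 4–5 at easting≈444290.5 (right), 5–6 at easting≈449389.8 (right) → 2 crossings.
Only Z-2 has an odd count, so the point is inside Z-2.

Z-2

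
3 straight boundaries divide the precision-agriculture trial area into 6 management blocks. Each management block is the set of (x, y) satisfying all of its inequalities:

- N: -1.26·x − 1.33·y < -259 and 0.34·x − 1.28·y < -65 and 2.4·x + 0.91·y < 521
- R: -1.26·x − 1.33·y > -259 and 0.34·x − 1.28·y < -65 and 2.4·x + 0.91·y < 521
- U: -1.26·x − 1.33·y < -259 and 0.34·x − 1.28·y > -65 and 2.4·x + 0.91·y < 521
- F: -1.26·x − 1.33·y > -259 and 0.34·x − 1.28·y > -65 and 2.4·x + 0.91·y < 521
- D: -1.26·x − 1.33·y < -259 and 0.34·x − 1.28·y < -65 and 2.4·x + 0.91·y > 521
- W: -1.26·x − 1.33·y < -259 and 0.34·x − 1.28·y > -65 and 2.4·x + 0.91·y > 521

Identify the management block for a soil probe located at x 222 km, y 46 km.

-1.26·222 − 1.33·46 = -340.900, which is < -259
0.34·222 − 1.28·46 = 16.600, which is > -65
2.4·222 + 0.91·46 = 574.660, which is > 521
This sign pattern matches W.

W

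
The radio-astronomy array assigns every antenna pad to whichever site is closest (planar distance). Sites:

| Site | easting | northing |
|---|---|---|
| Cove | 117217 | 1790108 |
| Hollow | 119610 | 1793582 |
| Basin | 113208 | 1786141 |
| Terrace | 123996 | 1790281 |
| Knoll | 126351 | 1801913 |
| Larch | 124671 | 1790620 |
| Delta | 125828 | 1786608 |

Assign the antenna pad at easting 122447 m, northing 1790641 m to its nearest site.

Squared distances to each site:
Cove: 27636989.000; Hollow: 16698050.000; Basin: 105609121.000; Terrace: 2529001.000; Knoll: 142299200.000; Larch: 4946617.000; Delta: 27696250.000.
Minimum at Terrace.

Terrace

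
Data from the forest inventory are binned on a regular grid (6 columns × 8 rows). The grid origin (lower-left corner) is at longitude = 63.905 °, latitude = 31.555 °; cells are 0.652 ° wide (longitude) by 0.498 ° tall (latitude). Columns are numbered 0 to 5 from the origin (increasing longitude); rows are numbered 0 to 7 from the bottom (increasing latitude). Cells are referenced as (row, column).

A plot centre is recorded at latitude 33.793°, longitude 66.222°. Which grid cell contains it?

(4, 3)

Column index: ⌊(66.222 − 63.905) / 0.652⌋ = ⌊3.554⌋ = 3
Row offset from origin: ⌊(33.793 − 31.555) / 0.498⌋ = ⌊4.494⌋ = 4 → row 4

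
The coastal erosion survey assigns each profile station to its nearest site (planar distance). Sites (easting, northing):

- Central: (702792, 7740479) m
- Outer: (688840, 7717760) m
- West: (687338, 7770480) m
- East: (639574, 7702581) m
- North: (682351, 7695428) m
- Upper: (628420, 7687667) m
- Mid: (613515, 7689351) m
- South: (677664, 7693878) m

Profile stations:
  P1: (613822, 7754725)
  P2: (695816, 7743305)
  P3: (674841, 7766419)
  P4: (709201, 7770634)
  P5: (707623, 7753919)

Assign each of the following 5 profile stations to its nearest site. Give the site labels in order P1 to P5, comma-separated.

East, Central, West, West, Central

P1 → East (d²=3382162240.00)
P2 → Central (d²=56650852.00)
P3 → West (d²=172666730.00)
P4 → West (d²=478014485.00)
P5 → Central (d²=203972161.00)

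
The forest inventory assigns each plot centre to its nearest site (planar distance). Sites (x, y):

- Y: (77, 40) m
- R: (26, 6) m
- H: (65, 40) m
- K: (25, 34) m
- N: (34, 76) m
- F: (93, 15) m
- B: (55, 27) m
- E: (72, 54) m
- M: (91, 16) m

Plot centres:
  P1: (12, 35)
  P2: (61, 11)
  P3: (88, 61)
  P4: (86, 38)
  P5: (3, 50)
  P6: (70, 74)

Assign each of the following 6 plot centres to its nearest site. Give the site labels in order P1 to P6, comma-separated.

P1 → K (d²=170.00)
P2 → B (d²=292.00)
P3 → E (d²=305.00)
P4 → Y (d²=85.00)
P5 → K (d²=740.00)
P6 → E (d²=404.00)

K, B, E, Y, K, E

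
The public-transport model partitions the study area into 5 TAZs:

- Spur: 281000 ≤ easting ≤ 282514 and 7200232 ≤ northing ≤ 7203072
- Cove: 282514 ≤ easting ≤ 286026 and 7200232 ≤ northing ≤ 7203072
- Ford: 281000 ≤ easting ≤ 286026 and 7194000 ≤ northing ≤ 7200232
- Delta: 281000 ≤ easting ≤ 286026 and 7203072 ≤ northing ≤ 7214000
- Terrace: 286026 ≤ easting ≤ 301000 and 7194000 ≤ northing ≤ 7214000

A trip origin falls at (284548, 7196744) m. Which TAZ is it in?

The point has easting = 284548 and northing = 7196744.
Only Ford satisfies 281000 ≤ easting ≤ 286026 and 7194000 ≤ northing ≤ 7200232.

Ford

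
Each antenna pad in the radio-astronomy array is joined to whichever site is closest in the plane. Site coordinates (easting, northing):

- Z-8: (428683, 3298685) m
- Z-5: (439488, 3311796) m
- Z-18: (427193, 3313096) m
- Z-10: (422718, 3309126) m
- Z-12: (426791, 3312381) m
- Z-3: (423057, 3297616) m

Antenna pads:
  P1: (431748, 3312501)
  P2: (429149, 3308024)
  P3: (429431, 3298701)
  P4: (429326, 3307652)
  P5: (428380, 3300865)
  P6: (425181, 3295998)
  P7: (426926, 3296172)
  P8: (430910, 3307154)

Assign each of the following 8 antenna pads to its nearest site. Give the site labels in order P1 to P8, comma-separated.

Z-18, Z-12, Z-8, Z-12, Z-8, Z-3, Z-8, Z-12

P1 → Z-18 (d²=21102050.00)
P2 → Z-12 (d²=24543613.00)
P3 → Z-8 (d²=559760.00)
P4 → Z-12 (d²=28789666.00)
P5 → Z-8 (d²=4844209.00)
P6 → Z-3 (d²=7129300.00)
P7 → Z-8 (d²=9402218.00)
P8 → Z-12 (d²=44287690.00)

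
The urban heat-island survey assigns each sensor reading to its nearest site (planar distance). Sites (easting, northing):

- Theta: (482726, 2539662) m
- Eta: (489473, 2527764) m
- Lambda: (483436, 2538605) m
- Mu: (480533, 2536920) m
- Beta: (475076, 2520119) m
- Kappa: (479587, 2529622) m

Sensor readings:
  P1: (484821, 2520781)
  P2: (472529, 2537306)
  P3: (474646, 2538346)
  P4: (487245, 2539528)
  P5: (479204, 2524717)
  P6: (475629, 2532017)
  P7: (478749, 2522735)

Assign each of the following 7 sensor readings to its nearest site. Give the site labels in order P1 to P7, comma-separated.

P1 → Eta (d²=70403393.00)
P2 → Mu (d²=64213012.00)
P3 → Mu (d²=36690245.00)
P4 → Lambda (d²=15360410.00)
P5 → Kappa (d²=24205714.00)
P6 → Kappa (d²=21401789.00)
P7 → Beta (d²=20334385.00)

Eta, Mu, Mu, Lambda, Kappa, Kappa, Beta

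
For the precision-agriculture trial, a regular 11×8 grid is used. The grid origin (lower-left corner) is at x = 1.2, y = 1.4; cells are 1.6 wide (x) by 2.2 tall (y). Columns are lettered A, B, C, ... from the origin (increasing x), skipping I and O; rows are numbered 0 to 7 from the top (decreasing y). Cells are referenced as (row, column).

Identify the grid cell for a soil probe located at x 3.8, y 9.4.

Column index: ⌊(3.8 − 1.2) / 1.6⌋ = ⌊1.625⌋ = 1 → column B
Row offset from origin: ⌊(9.4 − 1.4) / 2.2⌋ = ⌊3.636⌋ = 3 → row 4 (counted from top)

(4, B)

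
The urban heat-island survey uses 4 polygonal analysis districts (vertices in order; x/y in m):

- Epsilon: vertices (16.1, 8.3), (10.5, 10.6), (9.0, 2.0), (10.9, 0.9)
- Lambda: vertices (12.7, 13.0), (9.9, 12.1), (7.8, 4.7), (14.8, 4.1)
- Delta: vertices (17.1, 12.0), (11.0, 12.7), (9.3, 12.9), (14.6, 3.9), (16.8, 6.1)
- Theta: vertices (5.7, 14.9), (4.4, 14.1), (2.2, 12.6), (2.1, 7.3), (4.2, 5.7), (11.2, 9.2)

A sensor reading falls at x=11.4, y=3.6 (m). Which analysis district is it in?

Epsilon

Cast a ray rightward from (11.4, 3.6). For each polygon, the edges (by vertex number in listed order) whose endpoints lie on opposite sides of y = 3.6, where each meets that height, and whether that is right or left of the point:
Epsilon: 2–3 at x≈9.28 (left), 4–1 at x≈12.80 (right) → 1 crossing.
Lambda: no edge straddles that height → 0 crossings.
Delta: no edge straddles that height → 0 crossings.
Theta: no edge straddles that height → 0 crossings.
Only Epsilon has an odd count, so the point is inside Epsilon.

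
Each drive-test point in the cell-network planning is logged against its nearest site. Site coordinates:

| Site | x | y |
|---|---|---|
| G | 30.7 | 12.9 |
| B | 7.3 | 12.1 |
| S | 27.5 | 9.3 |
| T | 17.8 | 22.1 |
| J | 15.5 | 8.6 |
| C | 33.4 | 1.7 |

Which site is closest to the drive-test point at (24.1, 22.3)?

T

Squared distances to each site:
G: 131.920; B: 386.280; S: 180.560; T: 39.730; J: 261.650; C: 510.850.
Minimum at T.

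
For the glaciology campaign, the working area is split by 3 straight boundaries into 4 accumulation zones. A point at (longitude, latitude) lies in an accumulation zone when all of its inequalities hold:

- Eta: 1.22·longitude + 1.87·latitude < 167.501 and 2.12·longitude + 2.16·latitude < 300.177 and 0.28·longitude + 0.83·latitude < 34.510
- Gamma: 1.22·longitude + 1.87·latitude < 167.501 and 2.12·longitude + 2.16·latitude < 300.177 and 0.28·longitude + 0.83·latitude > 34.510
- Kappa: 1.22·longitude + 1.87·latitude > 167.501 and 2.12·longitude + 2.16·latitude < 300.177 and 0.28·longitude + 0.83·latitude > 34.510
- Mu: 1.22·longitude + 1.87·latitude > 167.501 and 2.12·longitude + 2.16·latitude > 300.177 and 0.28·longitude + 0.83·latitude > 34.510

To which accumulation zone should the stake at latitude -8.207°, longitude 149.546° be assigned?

1.22·149.546 + 1.87·-8.207 = 167.099, which is < 167.501
2.12·149.546 + 2.16·-8.207 = 299.310, which is < 300.177
0.28·149.546 + 0.83·-8.207 = 35.061, which is > 34.510
This sign pattern matches Gamma.

Gamma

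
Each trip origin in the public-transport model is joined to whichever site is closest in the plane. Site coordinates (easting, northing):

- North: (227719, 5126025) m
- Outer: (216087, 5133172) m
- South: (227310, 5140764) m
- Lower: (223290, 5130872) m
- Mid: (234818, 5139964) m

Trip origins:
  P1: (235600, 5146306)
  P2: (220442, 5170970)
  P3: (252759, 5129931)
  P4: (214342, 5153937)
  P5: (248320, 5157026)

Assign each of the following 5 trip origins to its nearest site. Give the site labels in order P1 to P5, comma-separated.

Mid, South, Mid, South, Mid

P1 → Mid (d²=40832488.00)
P2 → South (d²=959571860.00)
P3 → Mid (d²=422540570.00)
P4 → South (d²=341696953.00)
P5 → Mid (d²=473415848.00)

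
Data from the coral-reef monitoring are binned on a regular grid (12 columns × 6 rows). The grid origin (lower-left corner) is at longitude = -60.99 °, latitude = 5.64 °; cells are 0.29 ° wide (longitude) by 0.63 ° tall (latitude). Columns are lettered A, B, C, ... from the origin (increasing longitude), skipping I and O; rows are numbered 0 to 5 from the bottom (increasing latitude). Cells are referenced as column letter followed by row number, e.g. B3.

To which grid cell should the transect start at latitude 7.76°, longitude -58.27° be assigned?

K3

Column index: ⌊(-58.27 − -60.99) / 0.29⌋ = ⌊9.379⌋ = 9 → column K
Row offset from origin: ⌊(7.76 − 5.64) / 0.63⌋ = ⌊3.365⌋ = 3 → row 3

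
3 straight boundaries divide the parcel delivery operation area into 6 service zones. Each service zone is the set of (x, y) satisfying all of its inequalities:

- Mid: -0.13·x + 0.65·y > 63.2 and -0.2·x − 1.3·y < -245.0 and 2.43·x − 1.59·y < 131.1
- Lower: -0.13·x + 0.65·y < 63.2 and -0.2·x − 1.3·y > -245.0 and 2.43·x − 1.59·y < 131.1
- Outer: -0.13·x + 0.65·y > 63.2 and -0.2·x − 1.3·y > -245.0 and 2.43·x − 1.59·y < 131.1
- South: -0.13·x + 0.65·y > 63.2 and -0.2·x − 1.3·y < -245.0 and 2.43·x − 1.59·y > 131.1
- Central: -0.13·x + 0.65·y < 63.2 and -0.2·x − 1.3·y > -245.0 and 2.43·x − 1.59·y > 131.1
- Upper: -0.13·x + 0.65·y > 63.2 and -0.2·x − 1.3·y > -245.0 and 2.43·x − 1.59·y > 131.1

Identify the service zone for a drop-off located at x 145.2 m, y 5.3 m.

Central

-0.13·145.2 + 0.65·5.3 = -15.431, which is < 63.2
-0.2·145.2 − 1.3·5.3 = -35.930, which is > -245.0
2.43·145.2 − 1.59·5.3 = 344.409, which is > 131.1
This sign pattern matches Central.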